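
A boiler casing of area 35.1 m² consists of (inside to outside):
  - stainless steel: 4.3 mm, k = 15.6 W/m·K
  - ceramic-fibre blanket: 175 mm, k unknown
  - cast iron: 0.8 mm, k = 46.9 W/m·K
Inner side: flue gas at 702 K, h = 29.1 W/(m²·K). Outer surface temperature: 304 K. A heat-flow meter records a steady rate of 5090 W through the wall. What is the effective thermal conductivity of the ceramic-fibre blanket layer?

k ≈ 0.0646 W/(m·K)

Using the resistance-network approach (series):
R_inner film = 1/(h_i·A) = 1/(29.1×35.1) = 9.79×10^-4 K/W
R_stainless steel = L/(kA) = 0.0043/(15.6×35.1) = 7.853×10^-6 K/W
R_cast iron = L/(kA) = 0.0008/(46.9×35.1) = 4.86×10^-7 K/W
Sum of known resistances R_other = 9.874×10^-4 K/W
Total R = ΔT/Q = 398/5090 = 0.07819 K/W
R_ceramic-fibre blanket = R_total − R_other = 0.07721 K/W
k = L/(R·A) = 0.175/(0.07721×35.1)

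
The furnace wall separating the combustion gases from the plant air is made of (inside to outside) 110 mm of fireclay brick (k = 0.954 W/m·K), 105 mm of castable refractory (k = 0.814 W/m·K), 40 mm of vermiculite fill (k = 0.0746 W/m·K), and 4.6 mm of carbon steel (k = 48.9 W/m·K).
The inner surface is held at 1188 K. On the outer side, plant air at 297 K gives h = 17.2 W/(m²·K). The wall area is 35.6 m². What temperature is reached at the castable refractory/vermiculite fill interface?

T ≈ 928 K

Using the resistance-network approach (series):
R_fireclay brick = L/(kA) = 0.11/(0.954×35.6) = 0.003239 K/W
R_castable refractory = L/(kA) = 0.105/(0.814×35.6) = 0.003623 K/W
R_vermiculite fill = L/(kA) = 0.04/(0.0746×35.6) = 0.01506 K/W
R_carbon steel = L/(kA) = 0.0046/(48.9×35.6) = 2.642×10^-6 K/W
R_outer film = 1/(h_o·A) = 1/(17.2×35.6) = 0.001633 K/W
R_total = 0.02356 K/W;  Q = ΔT/R_total = 891/0.02356 = 37820 W
T_interface = T_inner − Q·ΣR(inner→interface) = 1188 − 37800×0.006862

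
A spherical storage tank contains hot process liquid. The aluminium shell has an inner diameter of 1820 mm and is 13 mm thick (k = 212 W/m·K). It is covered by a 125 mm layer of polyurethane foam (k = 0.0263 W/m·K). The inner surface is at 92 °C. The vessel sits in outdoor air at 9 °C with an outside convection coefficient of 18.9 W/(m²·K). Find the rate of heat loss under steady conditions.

Spherical conduction: R = (1/r_in − 1/r_out)/(4πk) per layer; series-sum.
R_aluminium shell = (1/0.91 − 1/0.923)/(4π×212) = 5.81×10^-6 K/W
R_polyurethane foam = (1/0.923 − 1/1.048)/(4π×0.0263) = 0.391 K/W
R_outer film = 1/(h·4πr_o²) = 1/(18.9×4π×1.048²) = 0.003834 K/W
R_total = 0.3948 K/W
Q = ΔT/R_total = 83/0.3948

Q ≈ 210 W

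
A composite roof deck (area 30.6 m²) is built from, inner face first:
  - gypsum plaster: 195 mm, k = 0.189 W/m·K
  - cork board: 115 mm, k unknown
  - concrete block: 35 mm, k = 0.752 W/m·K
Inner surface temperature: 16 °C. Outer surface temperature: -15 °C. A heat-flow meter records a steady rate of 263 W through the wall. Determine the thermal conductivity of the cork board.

Model the wall as resistances in series:
R_gypsum plaster = L/(kA) = 0.195/(0.189×30.6) = 0.03372 K/W
R_concrete block = L/(kA) = 0.035/(0.752×30.6) = 0.001521 K/W
Sum of known resistances R_other = 0.03524 K/W
Total R = ΔT/Q = 31/263 = 0.1179 K/W
R_cork board = R_total − R_other = 0.08263 K/W
k = L/(R·A) = 0.115/(0.08263×30.6)

k ≈ 0.0455 W/(m·K)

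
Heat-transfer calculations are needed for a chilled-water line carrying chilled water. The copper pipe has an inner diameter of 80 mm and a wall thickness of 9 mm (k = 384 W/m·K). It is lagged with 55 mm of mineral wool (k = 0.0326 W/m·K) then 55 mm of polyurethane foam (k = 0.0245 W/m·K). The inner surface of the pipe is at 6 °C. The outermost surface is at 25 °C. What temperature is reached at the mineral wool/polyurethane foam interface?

T ≈ 16.9 °C

For a radial system each layer contributes R = ln(r_out/r_in)/(2πkL); films add R = 1/(hA).
R_copper pipe wall = ln(49/40)/(2π×384×1) = 8.411×10^-5 K/W
R_mineral wool = ln(104/49)/(2π×0.0326×1) = 3.674 K/W
R_polyurethane foam = ln(159/104)/(2π×0.0245×1) = 2.758 K/W
R_total = 6.432 K/W
Q = ΔT/R_total = 19/6.432
Q = 2.95 W/m
T_interface = T_inner + Q·ΣR(inner→interface) = 6 + 2.95×3.674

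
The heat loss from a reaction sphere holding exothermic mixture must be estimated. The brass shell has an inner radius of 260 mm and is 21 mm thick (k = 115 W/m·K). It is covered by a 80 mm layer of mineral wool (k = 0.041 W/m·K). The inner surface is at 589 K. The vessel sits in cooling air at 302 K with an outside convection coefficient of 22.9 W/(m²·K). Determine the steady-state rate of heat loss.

Q ≈ 184 W

Each spherical layer contributes R = (1/r_i − 1/r_o)/(4πk):
R_brass shell = (1/0.26 − 1/0.281)/(4π×115) = 1.989×10^-4 K/W
R_mineral wool = (1/0.281 − 1/0.361)/(4π×0.041) = 1.531 K/W
R_outer film = 1/(h·4πr_o²) = 1/(22.9×4π×0.361²) = 0.02666 K/W
R_total = 1.558 K/W
Q = ΔT/R_total = 287/1.558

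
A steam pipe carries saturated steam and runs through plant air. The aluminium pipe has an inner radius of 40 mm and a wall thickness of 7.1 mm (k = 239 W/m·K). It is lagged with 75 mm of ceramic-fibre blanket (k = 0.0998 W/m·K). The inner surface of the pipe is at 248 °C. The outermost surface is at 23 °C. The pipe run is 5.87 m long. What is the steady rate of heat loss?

Treating each annulus and film as a series resistance:
R_aluminium pipe wall = ln(47.1/40)/(2π×239×5.87) = 1.854×10^-5 K/W
R_ceramic-fibre blanket = ln(122.1/47.1)/(2π×0.0998×5.87) = 0.2588 K/W
R_total = 0.2588 K/W
Q = ΔT/R_total = 225/0.2588

Q ≈ 869 W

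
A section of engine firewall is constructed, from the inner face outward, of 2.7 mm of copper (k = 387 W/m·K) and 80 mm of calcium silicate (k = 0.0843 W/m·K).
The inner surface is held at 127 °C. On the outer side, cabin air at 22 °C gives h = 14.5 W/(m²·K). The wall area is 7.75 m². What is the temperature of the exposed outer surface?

Treating each layer as a thermal resistance in series:
R_copper = L/(kA) = 0.0027/(387×7.75) = 9.002×10^-7 K/W
R_calcium silicate = L/(kA) = 0.08/(0.0843×7.75) = 0.1225 K/W
R_outer film = 1/(h_o·A) = 1/(14.5×7.75) = 0.008899 K/W
R_total = 0.1314 K/W;  Q = ΔT/R_total = 105/0.1314 = 799.4 W
T_interface = T_inner − Q·ΣR(inner→interface) = 127 − 799×0.1225

T ≈ 29.1 °C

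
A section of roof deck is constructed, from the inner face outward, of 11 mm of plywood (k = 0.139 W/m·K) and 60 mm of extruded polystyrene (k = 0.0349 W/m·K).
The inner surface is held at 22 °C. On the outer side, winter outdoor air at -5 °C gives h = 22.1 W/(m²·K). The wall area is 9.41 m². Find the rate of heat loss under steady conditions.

Thermal resistances in series:
R_plywood = L/(kA) = 0.011/(0.139×9.41) = 0.00841 K/W
R_extruded polystyrene = L/(kA) = 0.06/(0.0349×9.41) = 0.1827 K/W
R_outer film = 1/(h_o·A) = 1/(22.1×9.41) = 0.004809 K/W
R_total = 0.1959 K/W
Q = ΔT / R_total = 27 / 0.1959

Q ≈ 138 W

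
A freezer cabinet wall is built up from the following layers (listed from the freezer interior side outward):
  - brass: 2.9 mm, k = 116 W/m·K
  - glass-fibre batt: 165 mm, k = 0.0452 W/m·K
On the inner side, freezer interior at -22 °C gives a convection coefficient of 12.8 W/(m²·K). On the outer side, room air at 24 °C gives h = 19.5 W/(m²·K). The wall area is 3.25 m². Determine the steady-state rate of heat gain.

Q ≈ 39.6 W

Thermal resistances in series:
R_inner film = 1/(h_i·A) = 1/(12.8×3.25) = 0.02404 K/W
R_brass = L/(kA) = 0.0029/(116×3.25) = 7.692×10^-6 K/W
R_glass-fibre batt = L/(kA) = 0.165/(0.0452×3.25) = 1.123 K/W
R_outer film = 1/(h_o·A) = 1/(19.5×3.25) = 0.01578 K/W
R_total = 1.163 K/W
Q = ΔT / R_total = 46 / 1.163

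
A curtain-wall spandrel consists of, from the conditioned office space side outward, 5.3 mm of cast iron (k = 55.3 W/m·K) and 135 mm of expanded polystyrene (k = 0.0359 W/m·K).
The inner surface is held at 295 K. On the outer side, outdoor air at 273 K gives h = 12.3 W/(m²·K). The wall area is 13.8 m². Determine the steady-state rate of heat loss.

Q ≈ 79 W

Treating each layer as a thermal resistance in series:
R_cast iron = L/(kA) = 0.0053/(55.3×13.8) = 6.945×10^-6 K/W
R_expanded polystyrene = L/(kA) = 0.135/(0.0359×13.8) = 0.2725 K/W
R_outer film = 1/(h_o·A) = 1/(12.3×13.8) = 0.005891 K/W
R_total = 0.2784 K/W
Q = ΔT / R_total = 22 / 0.2784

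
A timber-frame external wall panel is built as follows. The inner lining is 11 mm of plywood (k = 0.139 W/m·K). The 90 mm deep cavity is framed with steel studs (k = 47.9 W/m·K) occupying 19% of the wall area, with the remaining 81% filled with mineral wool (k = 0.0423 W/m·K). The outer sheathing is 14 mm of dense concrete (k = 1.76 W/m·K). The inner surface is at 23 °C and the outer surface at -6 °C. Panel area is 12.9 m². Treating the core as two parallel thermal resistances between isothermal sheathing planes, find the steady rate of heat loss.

Q ≈ 3860 W

Sheathing layers in series; stud and cavity paths in parallel between them.
R_inner = 0.011/(0.139×12.9) = 0.006135 K/W
R_stud  = 0.09/(47.9×0.19×12.9) = 7.666×10^-4 K/W
R_cav   = 0.09/(0.0423×0.81×12.9) = 0.2036 K/W
1/R_core = 1/R_stud + 1/R_cav → R_core = 7.637×10^-4 K/W
R_outer = 0.014/(1.76×12.9) = 6.166×10^-4 K/W
R_total = 0.007515 K/W
Q = ΔT/R_total = 29/0.007515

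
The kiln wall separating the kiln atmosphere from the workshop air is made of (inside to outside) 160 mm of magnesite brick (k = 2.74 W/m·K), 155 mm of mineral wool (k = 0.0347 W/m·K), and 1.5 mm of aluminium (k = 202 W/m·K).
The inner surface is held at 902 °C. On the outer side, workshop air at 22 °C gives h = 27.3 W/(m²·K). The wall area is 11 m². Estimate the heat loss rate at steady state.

Q ≈ 2120 W

Model the wall as resistances in series:
R_magnesite brick = L/(kA) = 0.16/(2.74×11) = 0.005309 K/W
R_mineral wool = L/(kA) = 0.155/(0.0347×11) = 0.4061 K/W
R_aluminium = L/(kA) = 0.0015/(202×11) = 6.751×10^-7 K/W
R_outer film = 1/(h_o·A) = 1/(27.3×11) = 0.00333 K/W
R_total = 0.4147 K/W
Q = ΔT / R_total = 880 / 0.4147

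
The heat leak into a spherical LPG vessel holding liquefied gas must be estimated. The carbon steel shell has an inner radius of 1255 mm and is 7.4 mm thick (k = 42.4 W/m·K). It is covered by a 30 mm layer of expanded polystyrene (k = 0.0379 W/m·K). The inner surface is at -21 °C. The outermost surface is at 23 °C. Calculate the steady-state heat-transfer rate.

Radial (spherical) resistances in series:
R_carbon steel shell = (1/1.255 − 1/1.2624)/(4π×42.4) = 8.766×10^-6 K/W
R_expanded polystyrene = (1/1.2624 − 1/1.2924)/(4π×0.0379) = 0.03861 K/W
R_total = 0.03862 K/W
Q = ΔT/R_total = 44/0.03862

Q ≈ 1140 W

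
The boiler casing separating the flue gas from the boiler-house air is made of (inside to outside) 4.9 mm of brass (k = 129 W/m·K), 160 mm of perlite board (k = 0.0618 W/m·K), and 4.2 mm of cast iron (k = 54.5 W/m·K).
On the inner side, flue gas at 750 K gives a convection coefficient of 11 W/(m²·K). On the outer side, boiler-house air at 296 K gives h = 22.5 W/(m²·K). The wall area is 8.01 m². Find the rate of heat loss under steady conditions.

Q ≈ 1330 W

Series thermal resistances:
R_inner film = 1/(h_i·A) = 1/(11×8.01) = 0.01135 K/W
R_brass = L/(kA) = 0.0049/(129×8.01) = 4.742×10^-6 K/W
R_perlite board = L/(kA) = 0.16/(0.0618×8.01) = 0.3232 K/W
R_cast iron = L/(kA) = 0.0042/(54.5×8.01) = 9.621×10^-6 K/W
R_outer film = 1/(h_o·A) = 1/(22.5×8.01) = 0.005549 K/W
R_total = 0.3401 K/W
Q = ΔT / R_total = 454 / 0.3401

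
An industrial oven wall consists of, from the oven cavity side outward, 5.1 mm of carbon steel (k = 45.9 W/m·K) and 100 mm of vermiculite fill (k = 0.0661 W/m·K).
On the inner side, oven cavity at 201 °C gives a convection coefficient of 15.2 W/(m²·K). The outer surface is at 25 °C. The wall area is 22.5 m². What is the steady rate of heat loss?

Thermal resistances in series:
R_inner film = 1/(h_i·A) = 1/(15.2×22.5) = 0.002924 K/W
R_carbon steel = L/(kA) = 0.0051/(45.9×22.5) = 4.938×10^-6 K/W
R_vermiculite fill = L/(kA) = 0.1/(0.0661×22.5) = 0.06724 K/W
R_total = 0.07017 K/W
Q = ΔT / R_total = 176 / 0.07017

Q ≈ 2510 W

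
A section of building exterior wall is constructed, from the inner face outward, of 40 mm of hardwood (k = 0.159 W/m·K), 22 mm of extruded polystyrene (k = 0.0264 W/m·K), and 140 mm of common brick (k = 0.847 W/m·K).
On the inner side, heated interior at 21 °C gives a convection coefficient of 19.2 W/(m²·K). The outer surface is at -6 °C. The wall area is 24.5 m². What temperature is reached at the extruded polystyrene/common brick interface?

Treating each layer as a thermal resistance in series:
R_inner film = 1/(h_i·A) = 1/(19.2×24.5) = 0.002126 K/W
R_hardwood = L/(kA) = 0.04/(0.159×24.5) = 0.01027 K/W
R_extruded polystyrene = L/(kA) = 0.022/(0.0264×24.5) = 0.03401 K/W
R_common brick = L/(kA) = 0.14/(0.847×24.5) = 0.006747 K/W
R_total = 0.05315 K/W;  Q = ΔT/R_total = 27/0.05315 = 508 W
T_interface = T_inner − Q·ΣR(inner→interface) = 21 − 508×0.04641

T ≈ -2.57 °C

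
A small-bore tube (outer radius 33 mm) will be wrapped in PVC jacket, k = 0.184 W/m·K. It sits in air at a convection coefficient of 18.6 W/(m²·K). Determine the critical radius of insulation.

r_cr ≈ 9.89 mm

For a cylinder r_cr = k/h = 0.184/18.6
r_cr = 9.89 mm; since the bare radius (33 mm) is above r_cr, any added insulation will reduce heat loss.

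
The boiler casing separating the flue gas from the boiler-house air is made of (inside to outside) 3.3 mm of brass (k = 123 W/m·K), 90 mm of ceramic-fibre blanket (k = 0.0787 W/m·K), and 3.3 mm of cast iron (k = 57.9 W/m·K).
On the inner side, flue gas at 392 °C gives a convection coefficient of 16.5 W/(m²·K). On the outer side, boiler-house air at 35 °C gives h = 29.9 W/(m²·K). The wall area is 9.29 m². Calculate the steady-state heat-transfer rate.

Q ≈ 2680 W

Series thermal resistances:
R_inner film = 1/(h_i·A) = 1/(16.5×9.29) = 0.006524 K/W
R_brass = L/(kA) = 0.0033/(123×9.29) = 2.888×10^-6 K/W
R_ceramic-fibre blanket = L/(kA) = 0.09/(0.0787×9.29) = 0.1231 K/W
R_cast iron = L/(kA) = 0.0033/(57.9×9.29) = 6.135×10^-6 K/W
R_outer film = 1/(h_o·A) = 1/(29.9×9.29) = 0.0036 K/W
R_total = 0.1332 K/W
Q = ΔT / R_total = 357 / 0.1332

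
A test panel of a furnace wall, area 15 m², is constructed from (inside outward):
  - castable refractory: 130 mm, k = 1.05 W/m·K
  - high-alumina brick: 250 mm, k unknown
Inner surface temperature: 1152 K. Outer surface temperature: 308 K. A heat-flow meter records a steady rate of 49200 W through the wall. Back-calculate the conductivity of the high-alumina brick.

Thermal resistances in series:
R_castable refractory = L/(kA) = 0.13/(1.05×15) = 0.008254 K/W
Sum of known resistances R_other = 0.008254 K/W
Total R = ΔT/Q = 844/49200 = 0.01715 K/W
R_high-alumina brick = R_total − R_other = 0.008901 K/W
k = L/(R·A) = 0.25/(0.008901×15)

k ≈ 1.87 W/(m·K)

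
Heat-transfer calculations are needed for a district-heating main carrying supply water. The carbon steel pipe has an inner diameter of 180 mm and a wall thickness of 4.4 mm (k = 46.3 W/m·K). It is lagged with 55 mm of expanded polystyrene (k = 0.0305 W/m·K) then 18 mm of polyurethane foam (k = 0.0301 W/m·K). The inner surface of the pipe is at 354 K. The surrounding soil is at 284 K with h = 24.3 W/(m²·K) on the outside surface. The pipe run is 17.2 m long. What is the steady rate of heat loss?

Cylindrical conduction, so R = ln(r₂/r₁)/(2πkL) per layer, in series:
R_carbon steel pipe wall = ln(94.4/90)/(2π×46.3×17.2) = 9.539×10^-6 K/W
R_expanded polystyrene = ln(149.4/94.4)/(2π×0.0305×17.2) = 0.1393 K/W
R_polyurethane foam = ln(167.4/149.4)/(2π×0.0301×17.2) = 0.03497 K/W
R_outer film = 1/(h_o·2πr_oL) = 1/(24.3×2π×0.1674×17.2) = 0.002275 K/W
R_total = 0.1765 K/W
Q = ΔT/R_total = 70/0.1765

Q ≈ 397 W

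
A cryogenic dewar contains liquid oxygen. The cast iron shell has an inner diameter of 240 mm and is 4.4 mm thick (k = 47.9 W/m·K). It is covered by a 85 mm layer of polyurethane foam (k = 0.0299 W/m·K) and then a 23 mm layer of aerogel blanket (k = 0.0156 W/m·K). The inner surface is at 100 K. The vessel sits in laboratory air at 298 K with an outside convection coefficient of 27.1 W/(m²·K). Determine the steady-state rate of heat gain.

Q ≈ 17.8 W

Radial (spherical) resistances in series:
R_cast iron shell = (1/0.12 − 1/0.1244)/(4π×47.9) = 4.897×10^-4 K/W
R_polyurethane foam = (1/0.1244 − 1/0.2094)/(4π×0.0299) = 8.684 K/W
R_aerogel blanket = (1/0.2094 − 1/0.2324)/(4π×0.0156) = 2.411 K/W
R_outer film = 1/(h·4πr_o²) = 1/(27.1×4π×0.2324²) = 0.05437 K/W
R_total = 11.15 K/W
Q = ΔT/R_total = 198/11.15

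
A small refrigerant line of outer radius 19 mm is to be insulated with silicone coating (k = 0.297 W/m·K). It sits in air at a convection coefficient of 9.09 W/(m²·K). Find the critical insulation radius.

r_cr ≈ 32.7 mm

For a cylinder r_cr = k/h = 0.297/9.09
r_cr = 32.7 mm; since the bare radius (19 mm) is below r_cr, adding a thin layer of insulation will *increase* heat loss.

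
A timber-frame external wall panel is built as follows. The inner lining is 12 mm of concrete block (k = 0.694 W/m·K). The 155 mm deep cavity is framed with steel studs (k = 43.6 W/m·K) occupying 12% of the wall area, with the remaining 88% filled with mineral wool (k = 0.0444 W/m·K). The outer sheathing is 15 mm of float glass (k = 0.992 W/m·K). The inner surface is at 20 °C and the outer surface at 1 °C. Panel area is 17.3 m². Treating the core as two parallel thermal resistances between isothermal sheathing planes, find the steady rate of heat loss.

Q ≈ 5320 W

Sheathing layers in series; stud and cavity paths in parallel between them.
R_inner = 0.012/(0.694×17.3) = 9.995×10^-4 K/W
R_stud  = 0.155/(43.6×0.12×17.3) = 0.001712 K/W
R_cav   = 0.155/(0.0444×0.88×17.3) = 0.2293 K/W
1/R_core = 1/R_stud + 1/R_cav → R_core = 0.0017 K/W
R_outer = 0.015/(0.992×17.3) = 8.74×10^-4 K/W
R_total = 0.003573 K/W
Q = ΔT/R_total = 19/0.003573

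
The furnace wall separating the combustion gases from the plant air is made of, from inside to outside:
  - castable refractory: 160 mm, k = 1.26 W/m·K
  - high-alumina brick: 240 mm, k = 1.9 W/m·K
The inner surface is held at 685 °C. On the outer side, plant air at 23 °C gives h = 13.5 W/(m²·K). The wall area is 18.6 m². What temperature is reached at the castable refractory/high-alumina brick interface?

Model the wall as resistances in series:
R_castable refractory = L/(kA) = 0.16/(1.26×18.6) = 0.006827 K/W
R_high-alumina brick = L/(kA) = 0.24/(1.9×18.6) = 0.006791 K/W
R_outer film = 1/(h_o·A) = 1/(13.5×18.6) = 0.003982 K/W
R_total = 0.0176 K/W;  Q = ΔT/R_total = 662/0.0176 = 37610 W
T_interface = T_inner − Q·ΣR(inner→interface) = 685 − 37600×0.006827

T ≈ 428 °C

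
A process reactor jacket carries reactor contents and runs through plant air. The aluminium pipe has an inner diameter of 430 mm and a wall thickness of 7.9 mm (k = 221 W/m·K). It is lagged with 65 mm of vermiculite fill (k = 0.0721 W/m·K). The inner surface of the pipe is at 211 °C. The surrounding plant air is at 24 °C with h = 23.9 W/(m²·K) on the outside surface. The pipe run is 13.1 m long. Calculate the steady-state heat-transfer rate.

Per-layer cylindrical resistances, series-summed:
R_aluminium pipe wall = ln(222.9/215)/(2π×221×13.1) = 1.984×10^-6 K/W
R_vermiculite fill = ln(287.9/222.9)/(2π×0.0721×13.1) = 0.04312 K/W
R_outer film = 1/(h_o·2πr_oL) = 1/(23.9×2π×0.2879×13.1) = 0.001766 K/W
R_total = 0.04489 K/W
Q = ΔT/R_total = 187/0.04489

Q ≈ 4170 W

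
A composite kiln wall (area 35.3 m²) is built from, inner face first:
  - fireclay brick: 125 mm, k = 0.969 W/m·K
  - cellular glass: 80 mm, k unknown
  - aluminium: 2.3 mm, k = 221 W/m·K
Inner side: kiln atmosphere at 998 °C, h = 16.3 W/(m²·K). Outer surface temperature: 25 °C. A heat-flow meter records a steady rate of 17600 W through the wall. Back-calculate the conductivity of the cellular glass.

k ≈ 0.0454 W/(m·K)

Thermal resistances in series:
R_inner film = 1/(h_i·A) = 1/(16.3×35.3) = 0.001738 K/W
R_fireclay brick = L/(kA) = 0.125/(0.969×35.3) = 0.003654 K/W
R_aluminium = L/(kA) = 0.0023/(221×35.3) = 2.948×10^-7 K/W
Sum of known resistances R_other = 0.005393 K/W
Total R = ΔT/Q = 973/17600 = 0.05528 K/W
R_cellular glass = R_total − R_other = 0.04989 K/W
k = L/(R·A) = 0.08/(0.04989×35.3)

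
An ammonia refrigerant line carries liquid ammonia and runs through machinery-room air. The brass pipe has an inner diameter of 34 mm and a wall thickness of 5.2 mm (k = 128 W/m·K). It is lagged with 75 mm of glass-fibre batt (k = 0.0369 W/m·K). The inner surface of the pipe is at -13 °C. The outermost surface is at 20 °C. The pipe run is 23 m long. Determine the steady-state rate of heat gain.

Q ≈ 119 W

Cylindrical conduction, so R = ln(r₂/r₁)/(2πkL) per layer, in series:
R_brass pipe wall = ln(22.2/17)/(2π×128×23) = 1.443×10^-5 K/W
R_glass-fibre batt = ln(97.2/22.2)/(2π×0.0369×23) = 0.2769 K/W
R_total = 0.2769 K/W
Q = ΔT/R_total = 33/0.2769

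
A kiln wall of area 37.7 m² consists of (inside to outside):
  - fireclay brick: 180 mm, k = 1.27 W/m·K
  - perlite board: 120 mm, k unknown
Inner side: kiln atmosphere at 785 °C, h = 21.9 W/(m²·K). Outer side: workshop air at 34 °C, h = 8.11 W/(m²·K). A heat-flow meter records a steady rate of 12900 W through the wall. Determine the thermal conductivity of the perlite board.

Using the resistance-network approach (series):
R_inner film = 1/(h_i·A) = 1/(21.9×37.7) = 0.001211 K/W
R_fireclay brick = L/(kA) = 0.18/(1.27×37.7) = 0.003759 K/W
R_outer film = 1/(h_o·A) = 1/(8.11×37.7) = 0.003271 K/W
Sum of known resistances R_other = 0.008241 K/W
Total R = ΔT/Q = 751/12900 = 0.05822 K/W
R_perlite board = R_total − R_other = 0.04998 K/W
k = L/(R·A) = 0.12/(0.04998×37.7)

k ≈ 0.0637 W/(m·K)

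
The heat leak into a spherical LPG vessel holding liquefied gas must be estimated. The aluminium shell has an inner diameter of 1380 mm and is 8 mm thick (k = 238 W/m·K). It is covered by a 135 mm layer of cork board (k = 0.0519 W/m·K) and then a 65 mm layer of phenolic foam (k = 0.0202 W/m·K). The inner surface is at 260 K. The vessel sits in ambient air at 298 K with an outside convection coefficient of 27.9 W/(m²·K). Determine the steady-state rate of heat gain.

For a spherical shell R = (1/r₁ − 1/r₂)/(4πk); film R = 1/(h·4πr²). In series:
R_aluminium shell = (1/0.69 − 1/0.698)/(4π×238) = 5.554×10^-6 K/W
R_cork board = (1/0.698 − 1/0.833)/(4π×0.0519) = 0.356 K/W
R_phenolic foam = (1/0.833 − 1/0.898)/(4π×0.0202) = 0.3423 K/W
R_outer film = 1/(h·4πr_o²) = 1/(27.9×4π×0.898²) = 0.003537 K/W
R_total = 0.7019 K/W
Q = ΔT/R_total = 38/0.7019

Q ≈ 54.1 W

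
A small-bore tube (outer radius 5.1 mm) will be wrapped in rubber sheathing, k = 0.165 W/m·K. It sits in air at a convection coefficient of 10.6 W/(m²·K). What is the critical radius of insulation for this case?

r_cr ≈ 15.6 mm

For a cylinder r_cr = k/h = 0.165/10.6
r_cr = 15.6 mm; since the bare radius (5.1 mm) is below r_cr, adding a thin layer of insulation will *increase* heat loss.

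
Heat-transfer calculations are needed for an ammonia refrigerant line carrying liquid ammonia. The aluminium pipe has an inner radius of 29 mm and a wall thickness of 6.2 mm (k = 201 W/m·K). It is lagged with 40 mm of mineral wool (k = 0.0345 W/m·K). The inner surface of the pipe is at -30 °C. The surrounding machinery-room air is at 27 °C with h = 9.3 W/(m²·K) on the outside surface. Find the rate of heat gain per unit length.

Cylindrical conduction, so R = ln(r₂/r₁)/(2πkL) per layer, in series:
R_aluminium pipe wall = ln(35.2/29)/(2π×201×1) = 1.534×10^-4 K/W
R_mineral wool = ln(75.2/35.2)/(2π×0.0345×1) = 3.502 K/W
R_outer film = 1/(h_o·2πr_oL) = 1/(9.3×2π×0.0752×1) = 0.2276 K/W
R_total = 3.73 K/W
Q = ΔT/R_total = 57/3.73

q′ ≈ 15.3 W/m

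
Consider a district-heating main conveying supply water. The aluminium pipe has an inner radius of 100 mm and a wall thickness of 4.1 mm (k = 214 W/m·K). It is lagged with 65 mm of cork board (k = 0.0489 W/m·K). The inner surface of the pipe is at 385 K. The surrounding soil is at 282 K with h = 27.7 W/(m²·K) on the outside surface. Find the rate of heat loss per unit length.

q′ ≈ 63.9 W/m

For a radial system each layer contributes R = ln(r_out/r_in)/(2πkL); films add R = 1/(hA).
R_aluminium pipe wall = ln(104.1/100)/(2π×214×1) = 2.988×10^-5 K/W
R_cork board = ln(169.1/104.1)/(2π×0.0489×1) = 1.579 K/W
R_outer film = 1/(h_o·2πr_oL) = 1/(27.7×2π×0.1691×1) = 0.03398 K/W
R_total = 1.613 K/W
Q = ΔT/R_total = 103/1.613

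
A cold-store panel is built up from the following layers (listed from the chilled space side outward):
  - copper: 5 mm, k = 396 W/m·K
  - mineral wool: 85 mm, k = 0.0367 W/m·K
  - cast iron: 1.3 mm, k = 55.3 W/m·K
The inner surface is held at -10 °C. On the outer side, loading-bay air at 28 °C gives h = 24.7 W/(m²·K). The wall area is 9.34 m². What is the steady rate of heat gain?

Q ≈ 151 W

Thermal resistances in series:
R_copper = L/(kA) = 0.005/(396×9.34) = 1.352×10^-6 K/W
R_mineral wool = L/(kA) = 0.085/(0.0367×9.34) = 0.248 K/W
R_cast iron = L/(kA) = 0.0013/(55.3×9.34) = 2.517×10^-6 K/W
R_outer film = 1/(h_o·A) = 1/(24.7×9.34) = 0.004335 K/W
R_total = 0.2523 K/W
Q = ΔT / R_total = 38 / 0.2523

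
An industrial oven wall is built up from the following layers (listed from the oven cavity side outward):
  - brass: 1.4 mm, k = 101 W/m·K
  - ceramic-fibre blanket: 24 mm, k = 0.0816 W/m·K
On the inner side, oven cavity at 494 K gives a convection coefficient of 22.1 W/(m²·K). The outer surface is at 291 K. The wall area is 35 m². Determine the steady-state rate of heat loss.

Q ≈ 20900 W

Using the resistance-network approach (series):
R_inner film = 1/(h_i·A) = 1/(22.1×35) = 0.001293 K/W
R_brass = L/(kA) = 0.0014/(101×35) = 3.96×10^-7 K/W
R_ceramic-fibre blanket = L/(kA) = 0.024/(0.0816×35) = 0.008403 K/W
R_total = 0.009697 K/W
Q = ΔT / R_total = 203 / 0.009697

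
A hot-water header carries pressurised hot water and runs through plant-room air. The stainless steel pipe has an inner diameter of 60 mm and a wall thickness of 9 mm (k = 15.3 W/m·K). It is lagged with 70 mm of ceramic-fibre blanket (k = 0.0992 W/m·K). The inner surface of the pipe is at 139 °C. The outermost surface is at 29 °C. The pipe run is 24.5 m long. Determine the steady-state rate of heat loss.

Q ≈ 1630 W

For a radial system each layer contributes R = ln(r_out/r_in)/(2πkL); films add R = 1/(hA).
R_stainless steel pipe wall = ln(39/30)/(2π×15.3×24.5) = 1.114×10^-4 K/W
R_ceramic-fibre blanket = ln(109/39)/(2π×0.0992×24.5) = 0.0673 K/W
R_total = 0.06742 K/W
Q = ΔT/R_total = 110/0.06742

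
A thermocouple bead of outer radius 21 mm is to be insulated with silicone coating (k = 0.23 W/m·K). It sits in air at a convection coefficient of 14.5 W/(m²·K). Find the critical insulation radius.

For a sphere r_cr = 2k/h = 2×0.23/14.5
r_cr = 31.7 mm; since the bare radius (21 mm) is below r_cr, adding a thin layer of insulation will *increase* heat loss.

r_cr ≈ 31.7 mm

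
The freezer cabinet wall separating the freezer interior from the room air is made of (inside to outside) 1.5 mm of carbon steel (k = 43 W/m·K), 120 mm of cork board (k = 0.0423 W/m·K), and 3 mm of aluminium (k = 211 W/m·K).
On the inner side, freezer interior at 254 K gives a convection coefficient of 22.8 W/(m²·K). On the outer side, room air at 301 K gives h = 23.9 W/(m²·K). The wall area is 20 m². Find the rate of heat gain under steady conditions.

Series thermal resistances:
R_inner film = 1/(h_i·A) = 1/(22.8×20) = 0.002193 K/W
R_carbon steel = L/(kA) = 0.0015/(43×20) = 1.744×10^-6 K/W
R_cork board = L/(kA) = 0.12/(0.0423×20) = 0.1418 K/W
R_aluminium = L/(kA) = 0.003/(211×20) = 7.109×10^-7 K/W
R_outer film = 1/(h_o·A) = 1/(23.9×20) = 0.002092 K/W
R_total = 0.1461 K/W
Q = ΔT / R_total = 47 / 0.1461

Q ≈ 322 W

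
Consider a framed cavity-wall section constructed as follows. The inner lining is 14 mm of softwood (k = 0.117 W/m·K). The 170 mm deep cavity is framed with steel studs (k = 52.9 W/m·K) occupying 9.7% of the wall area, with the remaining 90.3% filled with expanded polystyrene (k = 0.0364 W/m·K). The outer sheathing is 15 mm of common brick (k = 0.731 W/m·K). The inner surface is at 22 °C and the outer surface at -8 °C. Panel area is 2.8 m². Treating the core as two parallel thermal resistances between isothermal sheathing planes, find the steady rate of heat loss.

Sheathing layers in series; stud and cavity paths in parallel between them.
R_inner = 0.014/(0.117×2.8) = 0.04274 K/W
R_stud  = 0.17/(52.9×0.097×2.8) = 0.01183 K/W
R_cav   = 0.17/(0.0364×0.903×2.8) = 1.847 K/W
1/R_core = 1/R_stud + 1/R_cav → R_core = 0.01176 K/W
R_outer = 0.015/(0.731×2.8) = 0.007329 K/W
R_total = 0.06182 K/W
Q = ΔT/R_total = 30/0.06182

Q ≈ 485 W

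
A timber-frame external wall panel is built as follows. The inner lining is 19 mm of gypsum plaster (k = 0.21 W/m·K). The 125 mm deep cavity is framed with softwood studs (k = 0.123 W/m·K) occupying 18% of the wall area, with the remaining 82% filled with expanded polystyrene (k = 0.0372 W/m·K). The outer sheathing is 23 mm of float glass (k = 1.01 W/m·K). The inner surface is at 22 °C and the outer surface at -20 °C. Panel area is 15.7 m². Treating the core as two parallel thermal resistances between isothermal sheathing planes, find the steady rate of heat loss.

Q ≈ 265 W

Sheathing layers in series; stud and cavity paths in parallel between them.
R_inner = 0.019/(0.21×15.7) = 0.005763 K/W
R_stud  = 0.125/(0.123×0.18×15.7) = 0.3596 K/W
R_cav   = 0.125/(0.0372×0.82×15.7) = 0.261 K/W
1/R_core = 1/R_stud + 1/R_cav → R_core = 0.1512 K/W
R_outer = 0.023/(1.01×15.7) = 0.00145 K/W
R_total = 0.1585 K/W
Q = ΔT/R_total = 42/0.1585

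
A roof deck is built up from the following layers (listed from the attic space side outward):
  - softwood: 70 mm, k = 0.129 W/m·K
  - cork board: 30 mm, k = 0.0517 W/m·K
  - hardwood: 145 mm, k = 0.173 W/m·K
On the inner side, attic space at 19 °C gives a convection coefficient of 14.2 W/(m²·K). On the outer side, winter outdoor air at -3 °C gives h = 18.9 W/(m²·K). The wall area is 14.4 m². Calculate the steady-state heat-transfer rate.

Treating each layer as a thermal resistance in series:
R_inner film = 1/(h_i·A) = 1/(14.2×14.4) = 0.00489 K/W
R_softwood = L/(kA) = 0.07/(0.129×14.4) = 0.03768 K/W
R_cork board = L/(kA) = 0.03/(0.0517×14.4) = 0.0403 K/W
R_hardwood = L/(kA) = 0.145/(0.173×14.4) = 0.0582 K/W
R_outer film = 1/(h_o·A) = 1/(18.9×14.4) = 0.003674 K/W
R_total = 0.1447 K/W
Q = ΔT / R_total = 22 / 0.1447

Q ≈ 152 W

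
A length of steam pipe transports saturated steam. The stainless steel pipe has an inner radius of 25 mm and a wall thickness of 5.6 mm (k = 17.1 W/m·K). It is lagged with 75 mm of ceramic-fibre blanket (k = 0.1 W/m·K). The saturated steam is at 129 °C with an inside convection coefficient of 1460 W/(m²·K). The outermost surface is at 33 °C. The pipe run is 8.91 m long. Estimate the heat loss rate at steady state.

Treating each annulus and film as a series resistance:
R_inner film = 1/(h_i·2πr₁L) = 1/(1460×2π×0.025×8.91) = 4.894×10^-4 K/W
R_stainless steel pipe wall = ln(30.6/25)/(2π×17.1×8.91) = 2.111×10^-4 K/W
R_ceramic-fibre blanket = ln(105.6/30.6)/(2π×0.1×8.91) = 0.2213 K/W
R_total = 0.222 K/W
Q = ΔT/R_total = 96/0.222

Q ≈ 433 W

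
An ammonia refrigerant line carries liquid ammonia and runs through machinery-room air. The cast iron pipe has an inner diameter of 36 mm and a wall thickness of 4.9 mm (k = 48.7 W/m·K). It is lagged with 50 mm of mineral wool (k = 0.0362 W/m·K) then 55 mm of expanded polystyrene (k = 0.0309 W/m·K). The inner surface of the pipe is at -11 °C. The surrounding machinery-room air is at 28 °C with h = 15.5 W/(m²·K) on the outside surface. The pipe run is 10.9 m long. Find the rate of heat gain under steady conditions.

Q ≈ 52.7 W

Radial resistances (cylindrical: R_cond = ln(r_o/r_i)/(2πkL), R_conv = 1/(h·2πrL)):
R_cast iron pipe wall = ln(22.9/18)/(2π×48.7×10.9) = 7.219×10^-5 K/W
R_mineral wool = ln(72.9/22.9)/(2π×0.0362×10.9) = 0.4671 K/W
R_expanded polystyrene = ln(127.9/72.9)/(2π×0.0309×10.9) = 0.2656 K/W
R_outer film = 1/(h_o·2πr_oL) = 1/(15.5×2π×0.1279×10.9) = 0.007365 K/W
R_total = 0.7401 K/W
Q = ΔT/R_total = 39/0.7401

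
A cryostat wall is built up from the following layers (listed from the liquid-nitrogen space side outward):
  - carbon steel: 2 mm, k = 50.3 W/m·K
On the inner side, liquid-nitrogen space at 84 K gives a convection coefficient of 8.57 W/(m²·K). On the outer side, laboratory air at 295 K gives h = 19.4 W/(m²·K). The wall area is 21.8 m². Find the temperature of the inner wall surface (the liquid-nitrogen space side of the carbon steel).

T ≈ 230 K

Thermal resistances in series:
R_inner film = 1/(h_i·A) = 1/(8.57×21.8) = 0.005353 K/W
R_carbon steel = L/(kA) = 0.002/(50.3×21.8) = 1.824×10^-6 K/W
R_outer film = 1/(h_o·A) = 1/(19.4×21.8) = 0.002365 K/W
R_total = 0.007719 K/W;  Q = ΔT/R_total = 211/0.007719 = 27340 W
T_interface = T_inner + Q·ΣR(inner→interface) = 84 + 27300×0.005353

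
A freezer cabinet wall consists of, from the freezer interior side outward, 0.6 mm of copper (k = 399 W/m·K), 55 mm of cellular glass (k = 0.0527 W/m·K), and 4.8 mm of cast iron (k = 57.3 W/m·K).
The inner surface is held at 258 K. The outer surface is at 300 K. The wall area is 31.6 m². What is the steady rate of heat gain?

Q ≈ 1270 W

Using the resistance-network approach (series):
R_copper = L/(kA) = 0.0006/(399×31.6) = 4.759×10^-8 K/W
R_cellular glass = L/(kA) = 0.055/(0.0527×31.6) = 0.03303 K/W
R_cast iron = L/(kA) = 0.0048/(57.3×31.6) = 2.651×10^-6 K/W
R_total = 0.03303 K/W
Q = ΔT / R_total = 42 / 0.03303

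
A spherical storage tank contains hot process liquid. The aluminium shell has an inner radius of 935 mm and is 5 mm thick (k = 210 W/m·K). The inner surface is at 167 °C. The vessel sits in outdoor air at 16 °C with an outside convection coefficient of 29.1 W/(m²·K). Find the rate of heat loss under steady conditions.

Q ≈ 48800 W

Radial (spherical) resistances in series:
R_aluminium shell = (1/0.935 − 1/0.94)/(4π×210) = 2.156×10^-6 K/W
R_outer film = 1/(h·4πr_o²) = 1/(29.1×4π×0.94²) = 0.003095 K/W
R_total = 0.003097 K/W
Q = ΔT/R_total = 151/0.003097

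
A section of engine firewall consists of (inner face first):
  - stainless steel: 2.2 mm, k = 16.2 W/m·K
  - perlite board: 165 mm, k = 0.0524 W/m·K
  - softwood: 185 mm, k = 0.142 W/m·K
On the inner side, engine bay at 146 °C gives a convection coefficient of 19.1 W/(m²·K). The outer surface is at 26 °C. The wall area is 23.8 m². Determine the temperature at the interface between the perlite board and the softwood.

Model the wall as resistances in series:
R_inner film = 1/(h_i·A) = 1/(19.1×23.8) = 0.0022 K/W
R_stainless steel = L/(kA) = 0.0022/(16.2×23.8) = 5.706×10^-6 K/W
R_perlite board = L/(kA) = 0.165/(0.0524×23.8) = 0.1323 K/W
R_softwood = L/(kA) = 0.185/(0.142×23.8) = 0.05474 K/W
R_total = 0.1893 K/W;  Q = ΔT/R_total = 120/0.1893 = 634.1 W
T_interface = T_inner − Q·ΣR(inner→interface) = 146 − 634×0.1345

T ≈ 60.7 °C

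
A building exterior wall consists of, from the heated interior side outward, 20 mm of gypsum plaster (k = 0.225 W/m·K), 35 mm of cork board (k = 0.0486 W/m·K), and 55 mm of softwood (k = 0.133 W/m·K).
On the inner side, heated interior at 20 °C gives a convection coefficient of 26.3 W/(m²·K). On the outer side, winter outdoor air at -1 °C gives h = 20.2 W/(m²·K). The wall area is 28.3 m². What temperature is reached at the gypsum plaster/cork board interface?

Treating each layer as a thermal resistance in series:
R_inner film = 1/(h_i·A) = 1/(26.3×28.3) = 0.001344 K/W
R_gypsum plaster = L/(kA) = 0.02/(0.225×28.3) = 0.003141 K/W
R_cork board = L/(kA) = 0.035/(0.0486×28.3) = 0.02545 K/W
R_softwood = L/(kA) = 0.055/(0.133×28.3) = 0.01461 K/W
R_outer film = 1/(h_o·A) = 1/(20.2×28.3) = 0.001749 K/W
R_total = 0.04629 K/W;  Q = ΔT/R_total = 21/0.04629 = 453.6 W
T_interface = T_inner − Q·ΣR(inner→interface) = 20 − 454×0.004485

T ≈ 18 °C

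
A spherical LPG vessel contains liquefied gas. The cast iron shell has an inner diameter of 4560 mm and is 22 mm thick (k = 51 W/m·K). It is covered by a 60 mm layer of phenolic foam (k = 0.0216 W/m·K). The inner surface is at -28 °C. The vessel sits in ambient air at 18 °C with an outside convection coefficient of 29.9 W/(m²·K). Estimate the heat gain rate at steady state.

Radial (spherical) resistances in series:
R_cast iron shell = (1/2.28 − 1/2.302)/(4π×51) = 6.54×10^-6 K/W
R_phenolic foam = (1/2.302 − 1/2.362)/(4π×0.0216) = 0.04065 K/W
R_outer film = 1/(h·4πr_o²) = 1/(29.9×4π×2.362²) = 4.77×10^-4 K/W
R_total = 0.04114 K/W
Q = ΔT/R_total = 46/0.04114

Q ≈ 1120 W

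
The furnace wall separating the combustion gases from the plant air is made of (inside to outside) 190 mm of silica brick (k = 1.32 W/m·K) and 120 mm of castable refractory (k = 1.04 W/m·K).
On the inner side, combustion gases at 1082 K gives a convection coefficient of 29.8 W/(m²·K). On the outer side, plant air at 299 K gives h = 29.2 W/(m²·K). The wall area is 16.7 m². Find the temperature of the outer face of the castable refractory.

Model the wall as resistances in series:
R_inner film = 1/(h_i·A) = 1/(29.8×16.7) = 0.002009 K/W
R_silica brick = L/(kA) = 0.19/(1.32×16.7) = 0.008619 K/W
R_castable refractory = L/(kA) = 0.12/(1.04×16.7) = 0.006909 K/W
R_outer film = 1/(h_o·A) = 1/(29.2×16.7) = 0.002051 K/W
R_total = 0.01959 K/W;  Q = ΔT/R_total = 783/0.01959 = 39970 W
T_interface = T_inner − Q·ΣR(inner→interface) = 1082 − 40000×0.01754

T ≈ 381 K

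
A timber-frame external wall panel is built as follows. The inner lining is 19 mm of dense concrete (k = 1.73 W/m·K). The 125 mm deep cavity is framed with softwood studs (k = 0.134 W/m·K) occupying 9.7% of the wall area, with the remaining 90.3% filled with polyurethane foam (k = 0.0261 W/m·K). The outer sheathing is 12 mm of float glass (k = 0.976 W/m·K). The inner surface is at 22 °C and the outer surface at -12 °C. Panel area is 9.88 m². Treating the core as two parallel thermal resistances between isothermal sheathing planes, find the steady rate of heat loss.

Sheathing layers in series; stud and cavity paths in parallel between them.
R_inner = 0.019/(1.73×9.88) = 0.001112 K/W
R_stud  = 0.125/(0.134×0.097×9.88) = 0.9734 K/W
R_cav   = 0.125/(0.0261×0.903×9.88) = 0.5368 K/W
1/R_core = 1/R_stud + 1/R_cav → R_core = 0.346 K/W
R_outer = 0.012/(0.976×9.88) = 0.001244 K/W
R_total = 0.3484 K/W
Q = ΔT/R_total = 34/0.3484

Q ≈ 97.6 W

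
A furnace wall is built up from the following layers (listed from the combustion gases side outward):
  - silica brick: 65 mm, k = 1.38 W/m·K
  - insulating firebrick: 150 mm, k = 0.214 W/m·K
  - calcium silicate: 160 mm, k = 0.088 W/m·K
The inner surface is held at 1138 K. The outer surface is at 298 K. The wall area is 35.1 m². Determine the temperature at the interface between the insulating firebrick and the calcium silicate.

T ≈ 893 K

Treating each layer as a thermal resistance in series:
R_silica brick = L/(kA) = 0.065/(1.38×35.1) = 0.001342 K/W
R_insulating firebrick = L/(kA) = 0.15/(0.214×35.1) = 0.01997 K/W
R_calcium silicate = L/(kA) = 0.16/(0.088×35.1) = 0.0518 K/W
R_total = 0.07311 K/W;  Q = ΔT/R_total = 840/0.07311 = 11490 W
T_interface = T_inner − Q·ΣR(inner→interface) = 1138 − 11500×0.02131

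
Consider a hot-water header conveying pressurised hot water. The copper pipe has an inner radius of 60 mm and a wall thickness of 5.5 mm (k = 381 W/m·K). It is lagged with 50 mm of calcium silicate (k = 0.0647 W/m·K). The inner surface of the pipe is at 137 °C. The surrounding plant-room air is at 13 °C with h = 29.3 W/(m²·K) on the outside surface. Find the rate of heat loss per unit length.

Per-layer cylindrical resistances, series-summed:
R_copper pipe wall = ln(65.5/60)/(2π×381×1) = 3.664×10^-5 K/W
R_calcium silicate = ln(115.5/65.5)/(2π×0.0647×1) = 1.395 K/W
R_outer film = 1/(h_o·2πr_oL) = 1/(29.3×2π×0.1155×1) = 0.04703 K/W
R_total = 1.442 K/W
Q = ΔT/R_total = 124/1.442

q′ ≈ 86 W/m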